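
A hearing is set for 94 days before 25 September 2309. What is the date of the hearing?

23 June 2309

Count 94 days before September 25, 2309:
June 2309: 30 − 23 = 7 days remain.
Then July (31), August (31): 31 + 31 = 62 days.
September 1–25, 2309: 25 days.
Total: 7 + 62 + 25 = 94 days.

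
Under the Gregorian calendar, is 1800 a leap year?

1800 is not a leap year (divisible by 100 but not 400).

No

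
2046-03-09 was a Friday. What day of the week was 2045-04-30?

Count forward from the earlier date (April 30, 2045) to the later (March 9, 2046):
April 2045: 30 − 30 = 0 days remain.
Then 10 full months totalling 304 days.
March 1–9, 2046: 9 days.
Total: 0 + 304 + 9 = 313 days.
313 mod 7 = 5, so 5 days before Friday is Sunday.

Sunday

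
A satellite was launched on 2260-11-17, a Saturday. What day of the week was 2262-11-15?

Day-of-year of November 17, 2260: 322.
Day-of-year of November 15, 2262: 319.
2260 has 366 days, so 366 − 322 = 44 days remain in 2260.
Full years: 2261: 365. Sum = 365.
Total: 44 + 365 + 319 = 728 days.
728 is a multiple of 7, so 2262-11-15 falls on the same weekday: Saturday.

Saturday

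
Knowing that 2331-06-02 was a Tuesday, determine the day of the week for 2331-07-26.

Sunday

June 2331: 30 − 2 = 28 days remain.
July 1–26, 2331: 26 days.
Total: 28 + 26 = 54 days.
54 mod 7 = 5, so 5 days after Tuesday is Sunday.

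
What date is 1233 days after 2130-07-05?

2133-11-19

Count 1233 days after July 5, 2130:
Day-of-year of July 5, 2130: 186.
Day-of-year of November 19, 2133: 323.
2130 has 365 days, so 365 − 186 = 179 days remain in 2130.
Full years: 2131: 365; 2132: 366. Sum = 731.
Total: 179 + 731 + 323 = 1233 days.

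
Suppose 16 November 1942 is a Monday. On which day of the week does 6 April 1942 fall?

Monday

Count forward from the earlier date (April 6, 1942) to the later (November 16, 1942):
April 1942: 30 − 6 = 24 days remain.
Then May (31), June (30), July (31), August (31), September (30), October (31): 31 + 30 + 31 + 31 + 30 + 31 = 184 days.
November 1–16, 1942: 16 days.
Total: 24 + 184 + 16 = 224 days.
224 is a multiple of 7, so 6 April 1942 falls on the same weekday: Monday.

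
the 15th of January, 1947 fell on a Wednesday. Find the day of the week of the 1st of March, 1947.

Saturday

January 1947: 31 − 15 = 16 days remain.
Then February 1947 (28): 28 days.
March 1, 1947: 1 day.
Total: 16 + 28 + 1 = 45 days.
45 mod 7 = 3, so 3 days after Wednesday is Saturday.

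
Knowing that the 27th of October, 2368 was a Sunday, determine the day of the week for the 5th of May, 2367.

Count forward from the earlier date (May 5, 2367) to the later (October 27, 2368):
May 2367: 31 − 5 = 26 days remain.
Then 16 full months totalling 488 days.
October 1–27, 2368: 27 days.
Total: 26 + 488 + 27 = 541 days.
541 mod 7 = 2, so 2 days before Sunday is Friday.

Friday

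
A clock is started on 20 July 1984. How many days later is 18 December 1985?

July 20, 1984 → July 20, 1985: 365 days.
July 1985: 31 − 20 = 11 days remain.
Then August (31), September (30), October (31), November (30): 31 + 30 + 31 + 30 = 122 days.
December 1–18, 1985: 18 days.
Residual: 151 days.
Total: 516 days.

516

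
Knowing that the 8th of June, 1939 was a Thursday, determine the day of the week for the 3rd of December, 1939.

June 1939: 30 − 8 = 22 days remain.
Then July (31), August (31), September (30), October (31), November (30): 31 + 31 + 30 + 31 + 30 = 153 days.
December 1–3, 1939: 3 days.
Total: 22 + 153 + 3 = 178 days.
178 mod 7 = 3, so 3 days after Thursday is Sunday.

Sunday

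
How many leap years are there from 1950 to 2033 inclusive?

Years divisible by 4: 1952, 1956, …, 2032 — 21 in all.
2000 is divisible by 400, so still leap.
No century exceptions apply. Count: 21.

21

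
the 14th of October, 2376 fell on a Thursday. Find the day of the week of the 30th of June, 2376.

Count forward from the earlier date (June 30, 2376) to the later (October 14, 2376):
June 2376: 30 − 30 = 0 days remain.
Then July (31), August (31), September (30): 31 + 31 + 30 = 92 days.
October 1–14, 2376: 14 days.
Total: 0 + 92 + 14 = 106 days.
106 mod 7 = 1, so 1 day before Thursday is Wednesday.

Wednesday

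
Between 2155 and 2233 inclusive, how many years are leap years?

19

Years divisible by 4: 2156, 2160, …, 2232 — 20 in all.
Of these, 2200 is divisible by 100 but not 400, so not leap.
Leap years: 20 − 1 = 19.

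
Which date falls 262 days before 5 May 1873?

16 August 1872

Count 262 days before May 5, 1873:
August 1872: 31 − 16 = 15 days remain.
Then September (30), October (31), November (30), December (31), January (31), February 1873 (28), March (31), April (30): 30 + 31 + 30 + 31 + 31 + 28 + 31 + 30 = 242 days.
May 1–5, 1873: 5 days.
Total: 15 + 242 + 5 = 262 days.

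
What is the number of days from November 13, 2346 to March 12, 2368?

From November 13, 2346 to November 13, 2367: 21 years, of which 5 contain a Feb 29 — 16×365 + 5×366 = 7670 days.
November 2367: 30 − 13 = 17 days remain.
Then December (31), January (31), February 2368 (29): 31 + 31 + 29 = 91 days.
March 1–12, 2368: 12 days.
Residual: 120 days.
Total: 7790 days.

7790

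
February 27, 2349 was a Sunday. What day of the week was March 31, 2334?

Saturday

Count forward from the earlier date (March 31, 2334) to the later (February 27, 2349):
Day-of-year of March 31, 2334: 90.
Day-of-year of February 27, 2349: 58.
2334 has 365 days, so 365 − 90 = 275 days remain in 2334.
Full years 2335–2348: 10 common + 4 leap = 10×365 + 4×366 = 5114 days.
Total: 275 + 5114 + 58 = 5447 days.
5447 mod 7 = 1, so 1 day before Sunday is Saturday.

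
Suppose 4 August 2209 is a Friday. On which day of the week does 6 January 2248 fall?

Thursday

From August 4, 2209 to August 4, 2247: 38 years, of which 9 contain a Feb 29 — 29×365 + 9×366 = 13879 days.
August 2247: 31 − 4 = 27 days remain.
Then September (30), October (31), November (30), December (31): 30 + 31 + 30 + 31 = 122 days.
January 1–6, 2248: 6 days.
Residual: 155 days.
Total: 14034 days.
14034 mod 7 = 6, so 6 days after Friday is Thursday.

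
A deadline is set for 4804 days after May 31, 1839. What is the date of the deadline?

July 25, 1852

Count 4804 days after May 31, 1839:
From May 31, 1839 to May 31, 1852: 13 years, of which 4 contain a Feb 29 — 9×365 + 4×366 = 4749 days.
May 1852: 31 − 31 = 0 days remain.
Then June (30): 30 days.
July 1–25, 1852: 25 days.
Residual: 55 days.
Total: 4804 days.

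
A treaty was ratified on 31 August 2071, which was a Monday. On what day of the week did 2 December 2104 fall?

From August 31, 2071 to August 31, 2104: 33 years, of which 8 contain a Feb 29 — 25×365 + 8×366 = 12053 days.
(2100 is not a leap year (divisible by 100 but not 400).)
August 2104: 31 − 31 = 0 days remain.
Then September (30), October (31), November (30): 30 + 31 + 30 = 91 days.
December 1–2, 2104: 2 days.
Residual: 93 days.
Total: 12146 days.
12146 mod 7 = 1, so 1 day after Monday is Tuesday.

Tuesday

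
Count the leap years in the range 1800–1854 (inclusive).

13

Years divisible by 4: 1800, 1804, …, 1852 — 14 in all.
Of these, 1800 is divisible by 100 but not 400, so not leap.
Leap years: 14 − 1 = 13.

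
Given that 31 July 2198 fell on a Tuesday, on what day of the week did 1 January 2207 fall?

Day-of-year of July 31, 2198: 212.
Day-of-year of January 1, 2207: 1.
2198 has 365 days, so 365 − 212 = 153 days remain in 2198.
Full years 2199–2206: 7 common + 1 leap = 7×365 + 1×366 = 2921 days.
Total: 153 + 2921 + 1 = 3075 days.
3075 mod 7 = 2, so 2 days after Tuesday is Thursday.

Thursday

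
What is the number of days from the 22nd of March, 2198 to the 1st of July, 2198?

March 2198: 31 − 22 = 9 days remain.
Then April (30), May (31), June (30): 30 + 31 + 30 = 91 days.
July 1, 2198: 1 day.
Total: 9 + 91 + 1 = 101 days.

101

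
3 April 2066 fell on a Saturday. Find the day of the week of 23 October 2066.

Saturday

April 2066: 30 − 3 = 27 days remain.
Then May (31), June (30), July (31), August (31), September (30): 31 + 30 + 31 + 31 + 30 = 153 days.
October 1–23, 2066: 23 days.
Total: 27 + 153 + 23 = 203 days.
203 is a multiple of 7, so 23 October 2066 falls on the same weekday: Saturday.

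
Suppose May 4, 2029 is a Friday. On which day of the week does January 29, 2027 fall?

Count forward from the earlier date (January 29, 2027) to the later (May 4, 2029):
January 2027: 31 − 29 = 2 days remain.
Then 27 full months totalling 820 days.
May 1–4, 2029: 4 days.
Total: 2 + 820 + 4 = 826 days.
826 is a multiple of 7, so January 29, 2027 falls on the same weekday: Friday.

Friday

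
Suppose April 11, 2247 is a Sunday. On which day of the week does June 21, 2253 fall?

Tuesday

April 11, 2247 → April 11, 2248: 366 days (2248 is a leap year).
April 11, 2248 → April 11, 2249: 365 days.
April 11, 2249 → April 11, 2250: 365 days.
April 11, 2250 → April 11, 2251: 365 days.
April 11, 2251 → April 11, 2252: 366 days (2252 is a leap year).
April 11, 2252 → April 11, 2253: 365 days.
April 2253: 30 − 11 = 19 days remain.
Then May (31): 31 days.
June 1–21, 2253: 21 days.
Residual: 71 days.
Total: 2263 days.
2263 mod 7 = 2, so 2 days after Sunday is Tuesday.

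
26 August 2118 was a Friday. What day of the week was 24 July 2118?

Sunday

Count forward from the earlier date (July 24, 2118) to the later (August 26, 2118):
July 2118: 31 − 24 = 7 days remain.
August 1–26, 2118: 26 days.
Total: 7 + 26 = 33 days.
33 mod 7 = 5, so 5 days before Friday is Sunday.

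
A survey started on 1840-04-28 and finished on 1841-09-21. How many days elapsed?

511

April 28, 1840 → April 28, 1841: 365 days.
April 1841: 30 − 28 = 2 days remain.
Then May (31), June (30), July (31), August (31): 31 + 30 + 31 + 31 = 123 days.
September 1–21, 1841: 21 days.
Residual: 146 days.
Total: 511 days.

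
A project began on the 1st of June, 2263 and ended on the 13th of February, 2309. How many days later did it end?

16693

Day-of-year of June 1, 2263: 152.
Day-of-year of February 13, 2309: 44.
2263 has 365 days, so 365 − 152 = 213 days remain in 2263.
Full years 2264–2308: 34 common + 11 leap = 34×365 + 11×366 = 16436 days.
Total: 213 + 16436 + 44 = 16693 days.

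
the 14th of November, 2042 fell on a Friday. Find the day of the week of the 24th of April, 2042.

Count forward from the earlier date (April 24, 2042) to the later (November 14, 2042):
April 2042: 30 − 24 = 6 days remain.
Then May (31), June (30), July (31), August (31), September (30), October (31): 31 + 30 + 31 + 31 + 30 + 31 = 184 days.
November 1–14, 2042: 14 days.
Total: 6 + 184 + 14 = 204 days.
204 mod 7 = 1, so 1 day before Friday is Thursday.

Thursday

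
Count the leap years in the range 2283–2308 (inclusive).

6

Years divisible by 4 in [2283, 2308]: 2284, 2288, 2292, 2296, 2300, 2304, 2308.
Of these, 2300 is divisible by 100 but not 400, so not leap.
Leap years: 7 − 1 = 6.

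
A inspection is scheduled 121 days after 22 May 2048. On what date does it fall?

20 September 2048

Count 121 days after May 22, 2048:
May 2048: 31 − 22 = 9 days remain.
Then June (30), July (31), August (31): 30 + 31 + 31 = 92 days.
September 1–20, 2048: 20 days.
Total: 9 + 92 + 20 = 121 days.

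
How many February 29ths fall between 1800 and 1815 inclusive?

3

Years divisible by 4 in [1800, 1815]: 1800, 1804, 1808, 1812.
Of these, 1800 is divisible by 100 but not 400, so not leap.
Leap years: 4 − 1 = 3.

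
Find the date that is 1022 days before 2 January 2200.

16 March 2197

Count 1022 days before January 2, 2200:
March 16, 2197 → March 16, 2198: 365 days.
March 16, 2198 → March 16, 2199: 365 days.
March 2199: 31 − 16 = 15 days remain.
Then 9 full months totalling 275 days.
January 1–2, 2200: 2 days.
Residual: 292 days.
Total: 1022 days.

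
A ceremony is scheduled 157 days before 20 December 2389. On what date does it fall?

16 July 2389

Count 157 days before December 20, 2389:
July 2389: 31 − 16 = 15 days remain.
Then August (31), September (30), October (31), November (30): 31 + 30 + 31 + 30 = 122 days.
December 1–20, 2389: 20 days.
Total: 15 + 122 + 20 = 157 days.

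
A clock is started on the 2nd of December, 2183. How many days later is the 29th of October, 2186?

December 2, 2183 → December 2, 2184: 366 days (2184 is a leap year).
December 2, 2184 → December 2, 2185: 365 days.
December 2185: 31 − 2 = 29 days remain.
Then 9 full months totalling 273 days.
October 1–29, 2186: 29 days.
Residual: 331 days.
Total: 1062 days.

1062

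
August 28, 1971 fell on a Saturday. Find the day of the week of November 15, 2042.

Day-of-year of August 28, 1971: 240.
Day-of-year of November 15, 2042: 319.
1971 has 365 days, so 365 − 240 = 125 days remain in 1971.
Full years 1972–2041: 52 common + 18 leap = 52×365 + 18×366 = 25568 days.
Total: 125 + 25568 + 319 = 26012 days.
26012 is a multiple of 7, so November 15, 2042 falls on the same weekday: Saturday.

Saturday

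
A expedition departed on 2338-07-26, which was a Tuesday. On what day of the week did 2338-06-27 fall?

Count forward from the earlier date (June 27, 2338) to the later (July 26, 2338):
June 2338: 30 − 27 = 3 days remain.
July 1–26, 2338: 26 days.
Total: 3 + 26 = 29 days.
29 mod 7 = 1, so 1 day before Tuesday is Monday.

Monday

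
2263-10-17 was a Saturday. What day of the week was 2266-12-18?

Tuesday

Day-of-year of October 17, 2263: 290.
Day-of-year of December 18, 2266: 352.
2263 has 365 days, so 365 − 290 = 75 days remain in 2263.
Full years: 2264: 366; 2265: 365. Sum = 731.
Total: 75 + 731 + 352 = 1158 days.
1158 mod 7 = 3, so 3 days after Saturday is Tuesday.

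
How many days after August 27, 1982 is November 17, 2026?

16153

Day-of-year of August 27, 1982: 239.
Day-of-year of November 17, 2026: 321.
1982 has 365 days, so 365 − 239 = 126 days remain in 1982.
Full years 1983–2025: 32 common + 11 leap = 32×365 + 11×366 = 15706 days.
Total: 126 + 15706 + 321 = 16153 days.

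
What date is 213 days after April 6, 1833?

November 5, 1833

Count 213 days after April 6, 1833:
April 1833: 30 − 6 = 24 days remain.
Then May (31), June (30), July (31), August (31), September (30), October (31): 31 + 30 + 31 + 31 + 30 + 31 = 184 days.
November 1–5, 1833: 5 days.
Total: 24 + 184 + 5 = 213 days.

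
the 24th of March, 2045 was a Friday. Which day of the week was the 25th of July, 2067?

Day-of-year of March 24, 2045: 83.
Day-of-year of July 25, 2067: 206.
2045 has 365 days, so 365 − 83 = 282 days remain in 2045.
Full years 2046–2066: 16 common + 5 leap = 16×365 + 5×366 = 7670 days.
Total: 282 + 7670 + 206 = 8158 days.
8158 mod 7 = 3, so 3 days after Friday is Monday.

Monday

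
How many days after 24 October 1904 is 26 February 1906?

October 1904: 31 − 24 = 7 days remain.
Then 15 full months totalling 457 days.
February 1–26, 1906: 26 days (1906 is not a leap year).
Total: 7 + 457 + 26 = 490 days.

490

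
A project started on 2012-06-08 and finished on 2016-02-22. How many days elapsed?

1354

June 8, 2012 → June 8, 2013: 365 days.
June 8, 2013 → June 8, 2014: 365 days.
June 8, 2014 → June 8, 2015: 365 days.
June 2015: 30 − 8 = 22 days remain.
Then July (31), August (31), September (30), October (31), November (30), December (31), January (31): 31 + 31 + 30 + 31 + 30 + 31 + 31 = 215 days.
February 1–22, 2016: 22 days (2016 is a leap year).
Residual: 259 days.
Total: 1354 days.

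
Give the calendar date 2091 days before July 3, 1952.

October 12, 1946

Count 2091 days before July 3, 1952:
October 12, 1946 → October 12, 1947: 365 days.
October 12, 1947 → October 12, 1948: 366 days (1948 is a leap year).
October 12, 1948 → October 12, 1949: 365 days.
October 12, 1949 → October 12, 1950: 365 days.
October 12, 1950 → October 12, 1951: 365 days.
October 1951: 31 − 12 = 19 days remain.
Then November (30), December (31), January (31), February 1952 (29), March (31), April (30), May (31), June (30): 30 + 31 + 31 + 29 + 31 + 30 + 31 + 30 = 243 days.
July 1–3, 1952: 3 days.
Residual: 265 days.
Total: 2091 days.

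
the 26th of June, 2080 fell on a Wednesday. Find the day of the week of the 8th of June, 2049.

Count forward from the earlier date (June 8, 2049) to the later (June 26, 2080):
From June 8, 2049 to June 8, 2080: 31 years, of which 8 contain a Feb 29 — 23×365 + 8×366 = 11323 days.
Within June 2080: 26 − 8 = 18 days.
Total: 11341 days.
11341 mod 7 = 1, so 1 day before Wednesday is Tuesday.

Tuesday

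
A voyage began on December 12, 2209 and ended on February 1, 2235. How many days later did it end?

9182

Day-of-year of December 12, 2209: 346.
Day-of-year of February 1, 2235: 32.
2209 has 365 days, so 365 − 346 = 19 days remain in 2209.
Full years 2210–2234: 19 common + 6 leap = 19×365 + 6×366 = 9131 days.
Total: 19 + 9131 + 32 = 9182 days.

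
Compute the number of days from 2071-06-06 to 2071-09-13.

99

June 2071: 30 − 6 = 24 days remain.
Then July (31), August (31): 31 + 31 = 62 days.
September 1–13, 2071: 13 days.
Total: 24 + 62 + 13 = 99 days.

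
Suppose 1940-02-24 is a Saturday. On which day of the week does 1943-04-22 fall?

Thursday

Day-of-year of February 24, 1940: 55.
Day-of-year of April 22, 1943: 112.
1940 has 366 days, so 366 − 55 = 311 days remain in 1940.
Full years: 1941: 365; 1942: 365. Sum = 730.
Total: 311 + 730 + 112 = 1153 days.
1153 mod 7 = 5, so 5 days after Saturday is Thursday.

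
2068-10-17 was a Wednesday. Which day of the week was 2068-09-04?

Count forward from the earlier date (September 4, 2068) to the later (October 17, 2068):
September 2068: 30 − 4 = 26 days remain.
October 1–17, 2068: 17 days.
Total: 26 + 17 = 43 days.
43 mod 7 = 1, so 1 day before Wednesday is Tuesday.

Tuesday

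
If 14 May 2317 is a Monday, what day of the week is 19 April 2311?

Wednesday

Count forward from the earlier date (April 19, 2311) to the later (May 14, 2317):
April 19, 2311 → April 19, 2312: 366 days (2312 is a leap year).
April 19, 2312 → April 19, 2313: 365 days.
April 19, 2313 → April 19, 2314: 365 days.
April 19, 2314 → April 19, 2315: 365 days.
April 19, 2315 → April 19, 2316: 366 days (2316 is a leap year).
April 19, 2316 → April 19, 2317: 365 days.
April 2317: 30 − 19 = 11 days remain.
May 1–14, 2317: 14 days.
Residual: 25 days.
Total: 2217 days.
2217 mod 7 = 5, so 5 days before Monday is Wednesday.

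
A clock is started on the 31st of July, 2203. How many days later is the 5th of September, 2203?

July 2203: 31 − 31 = 0 days remain.
Then August (31): 31 days.
September 1–5, 2203: 5 days.
Total: 0 + 31 + 5 = 36 days.

36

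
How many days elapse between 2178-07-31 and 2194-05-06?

5758

From July 31, 2178 to July 31, 2193: 15 years, of which 4 contain a Feb 29 — 11×365 + 4×366 = 5479 days.
July 2193: 31 − 31 = 0 days remain.
Then 9 full months totalling 273 days.
May 1–6, 2194: 6 days.
Residual: 279 days.
Total: 5758 days.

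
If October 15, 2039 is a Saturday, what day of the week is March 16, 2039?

Wednesday

Count forward from the earlier date (March 16, 2039) to the later (October 15, 2039):
March 2039: 31 − 16 = 15 days remain.
Then April (30), May (31), June (30), July (31), August (31), September (30): 30 + 31 + 30 + 31 + 31 + 30 = 183 days.
October 1–15, 2039: 15 days.
Total: 15 + 183 + 15 = 213 days.
213 mod 7 = 3, so 3 days before Saturday is Wednesday.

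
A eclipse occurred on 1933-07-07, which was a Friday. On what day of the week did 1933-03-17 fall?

Count forward from the earlier date (March 17, 1933) to the later (July 7, 1933):
March 1933: 31 − 17 = 14 days remain.
Then April (30), May (31), June (30): 30 + 31 + 30 = 91 days.
July 1–7, 1933: 7 days.
Total: 14 + 91 + 7 = 112 days.
112 is a multiple of 7, so 1933-03-17 falls on the same weekday: Friday.

Friday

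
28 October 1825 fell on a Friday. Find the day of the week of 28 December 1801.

Count forward from the earlier date (December 28, 1801) to the later (October 28, 1825):
From December 28, 1801 to December 28, 1824: 23 years, of which 6 contain a Feb 29 — 17×365 + 6×366 = 8401 days.
December 1824: 31 − 28 = 3 days remain.
Then 9 full months totalling 273 days.
October 1–28, 1825: 28 days.
Residual: 304 days.
Total: 8705 days.
8705 mod 7 = 4, so 4 days before Friday is Monday.

Monday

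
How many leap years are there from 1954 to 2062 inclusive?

27

Years divisible by 4: 1956, 1960, …, 2060 — 27 in all.
2000 is divisible by 400, so still leap.
No century exceptions apply. Count: 27.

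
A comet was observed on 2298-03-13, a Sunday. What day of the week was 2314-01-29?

Thursday

Day-of-year of March 13, 2298: 72.
Day-of-year of January 29, 2314: 29.
2298 has 365 days, so 365 − 72 = 293 days remain in 2298.
Full years 2299–2313: 12 common + 3 leap = 12×365 + 3×366 = 5478 days.
Total: 293 + 5478 + 29 = 5800 days.
5800 mod 7 = 4, so 4 days after Sunday is Thursday.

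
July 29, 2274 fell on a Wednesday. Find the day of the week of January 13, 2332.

Wednesday

Day-of-year of July 29, 2274: 210.
Day-of-year of January 13, 2332: 13.
2274 has 365 days, so 365 − 210 = 155 days remain in 2274.
Full years 2275–2331: 44 common + 13 leap = 44×365 + 13×366 = 20818 days.
Total: 155 + 20818 + 13 = 20986 days.
20986 is a multiple of 7, so January 13, 2332 falls on the same weekday: Wednesday.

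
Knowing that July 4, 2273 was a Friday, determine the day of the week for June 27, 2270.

Monday

Count forward from the earlier date (June 27, 2270) to the later (July 4, 2273):
Day-of-year of June 27, 2270: 178.
Day-of-year of July 4, 2273: 185.
2270 has 365 days, so 365 − 178 = 187 days remain in 2270.
Full years: 2271: 365; 2272: 366. Sum = 731.
Total: 187 + 731 + 185 = 1103 days.
1103 mod 7 = 4, so 4 days before Friday is Monday.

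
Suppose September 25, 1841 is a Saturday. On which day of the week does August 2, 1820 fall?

Count forward from the earlier date (August 2, 1820) to the later (September 25, 1841):
From August 2, 1820 to August 2, 1841: 21 years, of which 5 contain a Feb 29 — 16×365 + 5×366 = 7670 days.
August 1841: 31 − 2 = 29 days remain.
September 1–25, 1841: 25 days.
Residual: 54 days.
Total: 7724 days.
7724 mod 7 = 3, so 3 days before Saturday is Wednesday.

Wednesday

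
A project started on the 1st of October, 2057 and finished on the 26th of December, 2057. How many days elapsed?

October 2057: 31 − 1 = 30 days remain.
Then November (30): 30 days.
December 1–26, 2057: 26 days.
Total: 30 + 30 + 26 = 86 days.

86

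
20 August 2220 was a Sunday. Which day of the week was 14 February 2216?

Wednesday

Count forward from the earlier date (February 14, 2216) to the later (August 20, 2220):
February 14, 2216 → February 14, 2217: 366 days (2216 is a leap year).
February 14, 2217 → February 14, 2218: 365 days.
February 14, 2218 → February 14, 2219: 365 days.
February 14, 2219 → February 14, 2220: 365 days.
February 2220: 29 − 14 = 15 days remain (2220 is a leap year, so February has 29 days).
Then March (31), April (30), May (31), June (30), July (31): 31 + 30 + 31 + 30 + 31 = 153 days.
August 1–20, 2220: 20 days.
Residual: 188 days.
Total: 1649 days.
1649 mod 7 = 4, so 4 days before Sunday is Wednesday.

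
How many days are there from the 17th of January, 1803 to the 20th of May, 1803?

123

January 1803: 31 − 17 = 14 days remain.
Then February 1803 (28), March (31), April (30): 28 + 31 + 30 = 89 days.
May 1–20, 1803: 20 days.
Total: 14 + 89 + 20 = 123 days.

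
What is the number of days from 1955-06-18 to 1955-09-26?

June 1955: 30 − 18 = 12 days remain.
Then July (31), August (31): 31 + 31 = 62 days.
September 1–26, 1955: 26 days.
Total: 12 + 62 + 26 = 100 days.

100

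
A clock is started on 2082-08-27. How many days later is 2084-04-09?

591

August 27, 2082 → August 27, 2083: 365 days.
August 2083: 31 − 27 = 4 days remain.
Then September (30), October (31), November (30), December (31), January (31), February 2084 (29), March (31): 30 + 31 + 30 + 31 + 31 + 29 + 31 = 213 days.
April 1–9, 2084: 9 days.
Residual: 226 days.
Total: 591 days.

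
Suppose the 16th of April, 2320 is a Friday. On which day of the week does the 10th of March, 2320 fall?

Count forward from the earlier date (March 10, 2320) to the later (April 16, 2320):
March 2320: 31 − 10 = 21 days remain.
April 1–16, 2320: 16 days.
Total: 21 + 16 = 37 days.
37 mod 7 = 2, so 2 days before Friday is Wednesday.

Wednesday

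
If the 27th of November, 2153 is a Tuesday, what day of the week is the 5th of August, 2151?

Thursday

Count forward from the earlier date (August 5, 2151) to the later (November 27, 2153):
August 5, 2151 → August 5, 2152: 366 days (2152 is a leap year).
August 5, 2152 → August 5, 2153: 365 days.
August 2153: 31 − 5 = 26 days remain.
Then September (30), October (31): 30 + 31 = 61 days.
November 1–27, 2153: 27 days.
Residual: 114 days.
Total: 845 days.
845 mod 7 = 5, so 5 days before Tuesday is Thursday.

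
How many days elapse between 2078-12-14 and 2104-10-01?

Day-of-year of December 14, 2078: 348.
Day-of-year of October 1, 2104: 275.
2078 has 365 days, so 365 − 348 = 17 days remain in 2078.
Full years 2079–2103: 20 common + 5 leap = 20×365 + 5×366 = 9130 days.
Total: 17 + 9130 + 275 = 9422 days.

9422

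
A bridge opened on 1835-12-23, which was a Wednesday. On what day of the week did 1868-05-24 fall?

Sunday

From December 23, 1835 to December 23, 1867: 32 years, of which 8 contain a Feb 29 — 24×365 + 8×366 = 11688 days.
December 1867: 31 − 23 = 8 days remain.
Then January (31), February 1868 (29), March (31), April (30): 31 + 29 + 31 + 30 = 121 days.
May 1–24, 1868: 24 days.
Residual: 153 days.
Total: 11841 days.
11841 mod 7 = 4, so 4 days after Wednesday is Sunday.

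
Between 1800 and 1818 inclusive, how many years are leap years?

Years divisible by 4 in [1800, 1818]: 1800, 1804, 1808, 1812, 1816.
Of these, 1800 is divisible by 100 but not 400, so not leap.
Leap years: 5 − 1 = 4.

4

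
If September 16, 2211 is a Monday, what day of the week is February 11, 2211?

Monday

Count forward from the earlier date (February 11, 2211) to the later (September 16, 2211):
February 2211: 28 − 11 = 17 days remain (2211 is not a leap year, so February has 28 days).
Then March (31), April (30), May (31), June (30), July (31), August (31): 31 + 30 + 31 + 30 + 31 + 31 = 184 days.
September 1–16, 2211: 16 days.
Total: 17 + 184 + 16 = 217 days.
217 is a multiple of 7, so February 11, 2211 falls on the same weekday: Monday.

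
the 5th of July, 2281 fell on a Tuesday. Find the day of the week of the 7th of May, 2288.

Monday

July 5, 2281 → July 5, 2282: 365 days.
July 5, 2282 → July 5, 2283: 365 days.
July 5, 2283 → July 5, 2284: 366 days (2284 is a leap year).
July 5, 2284 → July 5, 2285: 365 days.
July 5, 2285 → July 5, 2286: 365 days.
July 5, 2286 → July 5, 2287: 365 days.
July 2287: 31 − 5 = 26 days remain.
Then 9 full months totalling 274 days.
May 1–7, 2288: 7 days.
Residual: 307 days.
Total: 2498 days.
2498 mod 7 = 6, so 6 days after Tuesday is Monday.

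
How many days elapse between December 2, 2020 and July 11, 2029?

Day-of-year of December 2, 2020: 337.
Day-of-year of July 11, 2029: 192.
2020 has 366 days, so 366 − 337 = 29 days remain in 2020.
Full years 2021–2028: 6 common + 2 leap = 6×365 + 2×366 = 2922 days.
Total: 29 + 2922 + 192 = 3143 days.

3143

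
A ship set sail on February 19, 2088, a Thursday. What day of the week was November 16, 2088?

Tuesday

February 2088: 29 − 19 = 10 days remain (2088 is a leap year, so February has 29 days).
Then March (31), April (30), May (31), June (30), July (31), August (31), September (30), October (31): 31 + 30 + 31 + 30 + 31 + 31 + 30 + 31 = 245 days.
November 1–16, 2088: 16 days.
Total: 10 + 245 + 16 = 271 days.
271 mod 7 = 5, so 5 days after Thursday is Tuesday.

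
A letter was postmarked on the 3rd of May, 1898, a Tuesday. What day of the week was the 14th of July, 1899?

May 1898: 31 − 3 = 28 days remain.
Then 13 full months totalling 395 days.
July 1–14, 1899: 14 days.
Total: 28 + 395 + 14 = 437 days.
437 mod 7 = 3, so 3 days after Tuesday is Friday.

Friday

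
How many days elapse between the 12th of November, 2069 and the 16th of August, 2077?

2834

From November 12, 2069 to November 12, 2076: 7 years, of which 2 contain a Feb 29 — 5×365 + 2×366 = 2557 days.
November 2076: 30 − 12 = 18 days remain.
Then December (31), January (31), February 2077 (28), March (31), April (30), May (31), June (30), July (31): 31 + 31 + 28 + 31 + 30 + 31 + 30 + 31 = 243 days.
August 1–16, 2077: 16 days.
Residual: 277 days.
Total: 2834 days.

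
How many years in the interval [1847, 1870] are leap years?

Years divisible by 4 in [1847, 1870]: 1848, 1852, 1856, 1860, 1864, 1868.
No century exceptions apply. Count: 6.

6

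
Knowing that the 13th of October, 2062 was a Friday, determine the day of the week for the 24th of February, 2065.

October 13, 2062 → October 13, 2063: 365 days.
October 13, 2063 → October 13, 2064: 366 days (2064 is a leap year).
October 2064: 31 − 13 = 18 days remain.
Then November (30), December (31), January (31): 30 + 31 + 31 = 92 days.
February 1–24, 2065: 24 days (2065 is not a leap year).
Residual: 134 days.
Total: 865 days.
865 mod 7 = 4, so 4 days after Friday is Tuesday.

Tuesday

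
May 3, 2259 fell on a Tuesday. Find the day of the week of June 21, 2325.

Sunday

Day-of-year of May 3, 2259: 123.
Day-of-year of June 21, 2325: 172.
2259 has 365 days, so 365 − 123 = 242 days remain in 2259.
Full years 2260–2324: 49 common + 16 leap = 49×365 + 16×366 = 23741 days.
Total: 242 + 23741 + 172 = 24155 days.
24155 mod 7 = 5, so 5 days after Tuesday is Sunday.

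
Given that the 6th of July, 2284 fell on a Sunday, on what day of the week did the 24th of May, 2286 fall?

Monday

Day-of-year of July 6, 2284: 188.
Day-of-year of May 24, 2286: 144.
2284 has 366 days, so 366 − 188 = 178 days remain in 2284.
Full years: 2285: 365. Sum = 365.
Total: 178 + 365 + 144 = 687 days.
687 mod 7 = 1, so 1 day after Sunday is Monday.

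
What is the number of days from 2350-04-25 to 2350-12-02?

April 2350: 30 − 25 = 5 days remain.
Then May (31), June (30), July (31), August (31), September (30), October (31), November (30): 31 + 30 + 31 + 31 + 30 + 31 + 30 = 214 days.
December 1–2, 2350: 2 days.
Total: 5 + 214 + 2 = 221 days.

221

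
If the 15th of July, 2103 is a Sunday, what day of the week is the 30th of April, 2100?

Count forward from the earlier date (April 30, 2100) to the later (July 15, 2103):
April 30, 2100 → April 30, 2101: 365 days.
April 30, 2101 → April 30, 2102: 365 days.
April 30, 2102 → April 30, 2103: 365 days.
April 2103: 30 − 30 = 0 days remain.
Then May (31), June (30): 31 + 30 = 61 days.
July 1–15, 2103: 15 days.
Residual: 76 days.
Total: 1171 days.
1171 mod 7 = 2, so 2 days before Sunday is Friday.

Friday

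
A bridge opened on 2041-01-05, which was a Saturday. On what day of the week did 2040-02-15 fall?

Count forward from the earlier date (February 15, 2040) to the later (January 5, 2041):
February 2040: 29 − 15 = 14 days remain (2040 is a leap year, so February has 29 days).
Then 10 full months totalling 306 days.
January 1–5, 2041: 5 days.
Residual: 325 days.
Total: 325 days.
325 mod 7 = 3, so 3 days before Saturday is Wednesday.

Wednesday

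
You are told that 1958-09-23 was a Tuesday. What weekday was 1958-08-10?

Sunday

Count forward from the earlier date (August 10, 1958) to the later (September 23, 1958):
August 1958: 31 − 10 = 21 days remain.
September 1–23, 1958: 23 days.
Total: 21 + 23 = 44 days.
44 mod 7 = 2, so 2 days before Tuesday is Sunday.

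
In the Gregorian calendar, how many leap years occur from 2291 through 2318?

6

Years divisible by 4 in [2291, 2318]: 2292, 2296, 2300, 2304, 2308, 2312, 2316.
Of these, 2300 is divisible by 100 but not 400, so not leap.
Leap years: 7 − 1 = 6.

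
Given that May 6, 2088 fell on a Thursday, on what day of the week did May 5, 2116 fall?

Tuesday

Day-of-year of May 6, 2088: 127.
Day-of-year of May 5, 2116: 126.
2088 has 366 days, so 366 − 127 = 239 days remain in 2088.
Full years 2089–2115: 22 common + 5 leap = 22×365 + 5×366 = 9860 days.
Total: 239 + 9860 + 126 = 10225 days.
10225 mod 7 = 5, so 5 days after Thursday is Tuesday.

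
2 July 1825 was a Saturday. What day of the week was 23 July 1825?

Within July 1825: 23 − 2 = 21 days.
21 is a multiple of 7, so 23 July 1825 falls on the same weekday: Saturday.

Saturday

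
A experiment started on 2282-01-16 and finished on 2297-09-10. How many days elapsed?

5716

Day-of-year of January 16, 2282: 16.
Day-of-year of September 10, 2297: 253.
2282 has 365 days, so 365 − 16 = 349 days remain in 2282.
Full years 2283–2296: 10 common + 4 leap = 10×365 + 4×366 = 5114 days.
Total: 349 + 5114 + 253 = 5716 days.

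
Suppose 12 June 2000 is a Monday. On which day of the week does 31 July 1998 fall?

Count forward from the earlier date (July 31, 1998) to the later (June 12, 2000):
July 1998: 31 − 31 = 0 days remain.
Then 22 full months totalling 670 days.
June 1–12, 2000: 12 days.
Total: 0 + 670 + 12 = 682 days.
682 mod 7 = 3, so 3 days before Monday is Friday.

Friday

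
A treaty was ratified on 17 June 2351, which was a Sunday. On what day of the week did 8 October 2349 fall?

Saturday

Count forward from the earlier date (October 8, 2349) to the later (June 17, 2351):
October 8, 2349 → October 8, 2350: 365 days.
October 2350: 31 − 8 = 23 days remain.
Then November (30), December (31), January (31), February 2351 (28), March (31), April (30), May (31): 30 + 31 + 31 + 28 + 31 + 30 + 31 = 212 days.
June 1–17, 2351: 17 days.
Residual: 252 days.
Total: 617 days.
617 mod 7 = 1, so 1 day before Sunday is Saturday.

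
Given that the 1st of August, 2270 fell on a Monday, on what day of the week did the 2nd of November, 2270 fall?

Wednesday

August 2270: 31 − 1 = 30 days remain.
Then September (30), October (31): 30 + 31 = 61 days.
November 1–2, 2270: 2 days.
Total: 30 + 61 + 2 = 93 days.
93 mod 7 = 2, so 2 days after Monday is Wednesday.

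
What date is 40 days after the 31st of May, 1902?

the 10th of July, 1902

Count 40 days after May 31, 1902:
May 1902: 31 − 31 = 0 days remain.
Then June (30): 30 days.
July 1–10, 1902: 10 days.
Total: 0 + 30 + 10 = 40 days.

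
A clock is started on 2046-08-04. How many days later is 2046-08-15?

Within August 2046: 15 − 4 = 11 days.

11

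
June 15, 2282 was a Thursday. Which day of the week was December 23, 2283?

Sunday

Day-of-year of June 15, 2282: 166.
Day-of-year of December 23, 2283: 357.
2282 has 365 days, so 365 − 166 = 199 days remain in 2282.
Total: 199 + 357 = 556 days.
556 mod 7 = 3, so 3 days after Thursday is Sunday.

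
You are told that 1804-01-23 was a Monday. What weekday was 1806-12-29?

January 1804: 31 − 23 = 8 days remain.
Then 34 full months totalling 1034 days.
December 1–29, 1806: 29 days.
Total: 8 + 1034 + 29 = 1071 days.
1071 is a multiple of 7, so 1806-12-29 falls on the same weekday: Monday.

Monday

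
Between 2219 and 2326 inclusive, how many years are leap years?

26

Years divisible by 4: 2220, 2224, …, 2324 — 27 in all.
Of these, 2300 is divisible by 100 but not 400, so not leap.
Leap years: 27 − 1 = 26.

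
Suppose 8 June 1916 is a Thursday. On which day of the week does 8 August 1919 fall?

Friday

Day-of-year of June 8, 1916: 160.
Day-of-year of August 8, 1919: 220.
1916 has 366 days, so 366 − 160 = 206 days remain in 1916.
Full years: 1917: 365; 1918: 365. Sum = 730.
Total: 206 + 730 + 220 = 1156 days.
1156 mod 7 = 1, so 1 day after Thursday is Friday.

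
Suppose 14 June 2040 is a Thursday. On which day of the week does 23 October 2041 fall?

Wednesday

June 2040: 30 − 14 = 16 days remain.
Then 15 full months totalling 457 days.
October 1–23, 2041: 23 days.
Total: 16 + 457 + 23 = 496 days.
496 mod 7 = 6, so 6 days after Thursday is Wednesday.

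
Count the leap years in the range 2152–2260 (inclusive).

Years divisible by 4: 2152, 2156, …, 2260 — 28 in all.
Of these, 2200 is divisible by 100 but not 400, so not leap.
Leap years: 28 − 1 = 27.

27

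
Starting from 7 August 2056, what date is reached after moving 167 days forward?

21 January 2057

Count 167 days after August 7, 2056:
August 2056: 31 − 7 = 24 days remain.
Then September (30), October (31), November (30), December (31): 30 + 31 + 30 + 31 = 122 days.
January 1–21, 2057: 21 days.
Residual: 167 days.
Total: 167 days.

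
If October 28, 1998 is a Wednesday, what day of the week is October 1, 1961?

Sunday

Count forward from the earlier date (October 1, 1961) to the later (October 28, 1998):
Day-of-year of October 1, 1961: 274.
Day-of-year of October 28, 1998: 301.
1961 has 365 days, so 365 − 274 = 91 days remain in 1961.
Full years 1962–1997: 27 common + 9 leap = 27×365 + 9×366 = 13149 days.
Total: 91 + 13149 + 301 = 13541 days.
13541 mod 7 = 3, so 3 days before Wednesday is Sunday.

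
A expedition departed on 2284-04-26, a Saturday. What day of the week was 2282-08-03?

Thursday

Count forward from the earlier date (August 3, 2282) to the later (April 26, 2284):
Day-of-year of August 3, 2282: 215.
Day-of-year of April 26, 2284: 117.
2282 has 365 days, so 365 − 215 = 150 days remain in 2282.
Full years: 2283: 365. Sum = 365.
Total: 150 + 365 + 117 = 632 days.
632 mod 7 = 2, so 2 days before Saturday is Thursday.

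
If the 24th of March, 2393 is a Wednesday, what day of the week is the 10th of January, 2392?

Friday

Count forward from the earlier date (January 10, 2392) to the later (March 24, 2393):
January 10, 2392 → January 10, 2393: 366 days (2392 is a leap year).
January 2393: 31 − 10 = 21 days remain.
Then February 2393 (28): 28 days.
March 1–24, 2393: 24 days.
Residual: 73 days.
Total: 439 days.
439 mod 7 = 5, so 5 days before Wednesday is Friday.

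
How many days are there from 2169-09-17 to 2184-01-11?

From September 17, 2169 to September 17, 2183: 14 years, of which 3 contain a Feb 29 — 11×365 + 3×366 = 5113 days.
September 2183: 30 − 17 = 13 days remain.
Then October (31), November (30), December (31): 31 + 30 + 31 = 92 days.
January 1–11, 2184: 11 days.
Residual: 116 days.
Total: 5229 days.

5229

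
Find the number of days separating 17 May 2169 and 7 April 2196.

Day-of-year of May 17, 2169: 137.
Day-of-year of April 7, 2196: 98.
2169 has 365 days, so 365 − 137 = 228 days remain in 2169.
Full years 2170–2195: 20 common + 6 leap = 20×365 + 6×366 = 9496 days.
Total: 228 + 9496 + 98 = 9822 days.

9822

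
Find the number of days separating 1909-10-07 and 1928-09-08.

Day-of-year of October 7, 1909: 280.
Day-of-year of September 8, 1928: 252.
1909 has 365 days, so 365 − 280 = 85 days remain in 1909.
Full years 1910–1927: 14 common + 4 leap = 14×365 + 4×366 = 6574 days.
Total: 85 + 6574 + 252 = 6911 days.

6911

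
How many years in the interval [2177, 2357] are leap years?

43

Years divisible by 4: 2180, 2184, …, 2356 — 45 in all.
Of these, 2200, 2300 are divisible by 100 but not 400, so not leap.
Leap years: 45 − 2 = 43.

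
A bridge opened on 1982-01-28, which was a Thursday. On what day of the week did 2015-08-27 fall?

Thursday

From January 28, 1982 to January 28, 2015: 33 years, of which 8 contain a Feb 29 — 25×365 + 8×366 = 12053 days.
(2000 is a leap year (divisible by 400).)
January 2015: 31 − 28 = 3 days remain.
Then February 2015 (28), March (31), April (30), May (31), June (30), July (31): 28 + 31 + 30 + 31 + 30 + 31 = 181 days.
August 1–27, 2015: 27 days.
Residual: 211 days.
Total: 12264 days.
12264 is a multiple of 7, so 2015-08-27 falls on the same weekday: Thursday.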